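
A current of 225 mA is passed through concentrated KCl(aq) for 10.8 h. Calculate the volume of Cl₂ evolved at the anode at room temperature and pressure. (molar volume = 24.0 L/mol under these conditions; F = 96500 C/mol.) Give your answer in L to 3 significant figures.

1.09 L

Q = 0.225 A × 38880 s = 8748 C
n(e⁻) = 8748 / 96500 = 0.09065 mol
2Cl⁻ → Cl₂ + 2e⁻, so n(Cl₂) = 0.09065 / 2 = 0.04533 mol
V = 0.04533 × 24.0 = 1.088 L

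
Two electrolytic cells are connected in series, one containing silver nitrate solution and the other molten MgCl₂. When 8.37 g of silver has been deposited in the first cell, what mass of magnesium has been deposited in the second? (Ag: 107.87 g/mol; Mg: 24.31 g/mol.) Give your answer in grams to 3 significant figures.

0.943 g

n(Ag) = 8.37 / 107.87 = 0.07759 mol
Ag⁺ + e⁻ → Ag, so n(e⁻) = 0.07759 mol
Since the cells are in series, n(e⁻) in the Mg cell is also 0.07759 mol.
Mg²⁺ + 2e⁻ → Mg, so n(Mg) = 0.07759 / 2 = 0.03880 mol
m(Mg) = 0.03880 × 24.31 = 0.943 g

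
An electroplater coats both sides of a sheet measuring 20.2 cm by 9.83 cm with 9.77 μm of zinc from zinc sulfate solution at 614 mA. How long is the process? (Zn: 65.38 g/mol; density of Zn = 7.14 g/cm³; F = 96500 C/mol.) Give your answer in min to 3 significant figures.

Plated area = 2 × 20.2 × 9.83 = 397.1 cm²
Volume = 397.1 × 9.77×10⁻⁴ cm = 0.3880 cm³
m(Zn) = 0.3880 × 7.14 = 2.770 g
n(Zn) = 2.770 / 65.38 = 0.04237 mol; n(e⁻) = 2 × 0.04237 = 0.08474 mol
Q = 0.08474 × 96500 = 8177 C
t = 8177 / 0.614 = 13320 s = 222 min

222 min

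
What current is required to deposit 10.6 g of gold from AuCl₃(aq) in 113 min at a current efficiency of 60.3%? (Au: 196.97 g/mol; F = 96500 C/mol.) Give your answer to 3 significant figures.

3.81 A

n(Au) = 10.6 / 196.97 = 0.05382 mol
Au³⁺ + 3e⁻ → Au, so n(e⁻) = 3 × 0.05382 = 0.1615 mol
Q = 0.1615 × 96500 / 0.603 = 25850 C
I = Q / t = 25850 / 6780 s = 3.81 A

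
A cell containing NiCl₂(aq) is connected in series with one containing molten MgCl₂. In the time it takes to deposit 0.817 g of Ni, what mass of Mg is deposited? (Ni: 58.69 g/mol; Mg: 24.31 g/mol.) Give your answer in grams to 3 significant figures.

0.338 g

n(Ni) = 0.817 / 58.69 = 0.01392 mol
Ni²⁺ + 2e⁻ → Ni, so n(e⁻) = 2 × 0.01392 = 0.02784 mol
Since the cells are in series, n(e⁻) in the Mg cell is also 0.02784 mol.
Mg²⁺ + 2e⁻ → Mg, so n(Mg) = 0.02784 / 2 = 0.01392 mol
m(Mg) = 0.01392 × 24.31 = 0.338 g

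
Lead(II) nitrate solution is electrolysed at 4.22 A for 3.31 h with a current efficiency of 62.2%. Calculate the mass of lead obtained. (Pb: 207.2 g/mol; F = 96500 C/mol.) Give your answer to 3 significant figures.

Q = 4.22 × 11916 = 50290 C
n(e⁻) = 50290 / 96500 = 0.5211 mol
Pb²⁺ + 2e⁻ → Pb, so theoretical m(Pb) = 0.2606 × 207.2 = 54.00 g
Actual mass = 62.2% × 54.00 = 33.6 g

33.6 g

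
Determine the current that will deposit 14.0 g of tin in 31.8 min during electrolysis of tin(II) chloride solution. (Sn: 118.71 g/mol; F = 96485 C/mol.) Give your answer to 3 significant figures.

11.9 A

n(Sn) = 14.0 / 118.71 = 0.1179 mol
Sn²⁺ + 2e⁻ → Sn, so n(e⁻) = 2 × 0.1179 = 0.2358 mol
Q = 0.2358 × 96485 = 22750 C
I = Q / t = 22750 / 1908 s = 11.9 A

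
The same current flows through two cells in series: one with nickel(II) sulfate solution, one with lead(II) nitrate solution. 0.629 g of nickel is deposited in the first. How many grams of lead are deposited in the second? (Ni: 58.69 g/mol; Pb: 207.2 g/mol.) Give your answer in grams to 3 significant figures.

n(Ni) = 0.629 / 58.69 = 0.01072 mol
Ni²⁺ + 2e⁻ → Ni, so n(e⁻) = 2 × 0.01072 = 0.02144 mol
Same current for the same time ⇒ same n(e⁻) = 0.02144 mol in both cells.
Pb²⁺ + 2e⁻ → Pb, so n(Pb) = 0.02144 / 2 = 0.01072 mol
m(Pb) = 0.01072 × 207.2 = 2.22 g

2.22 g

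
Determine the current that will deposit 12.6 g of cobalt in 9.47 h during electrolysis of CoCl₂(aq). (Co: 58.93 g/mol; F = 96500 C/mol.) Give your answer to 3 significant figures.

n(Co) = 12.6 / 58.93 = 0.2138 mol
Co²⁺ + 2e⁻ → Co, so n(e⁻) = 2 × 0.2138 = 0.4276 mol
Q = 0.4276 × 96500 = 41260 C
I = Q / t = 41260 / 34092 s = 1.21 A

1.21 A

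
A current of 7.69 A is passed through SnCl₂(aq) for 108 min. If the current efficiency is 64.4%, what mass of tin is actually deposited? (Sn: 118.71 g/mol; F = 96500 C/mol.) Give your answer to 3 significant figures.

19.7 g

Q = 7.69 × 6480 = 49830 C
n(e⁻) = 49830 / 96500 = 0.5164 mol
Sn²⁺ + 2e⁻ → Sn, so theoretical m(Sn) = 0.2582 × 118.71 = 30.65 g
Actual mass = 64.4% × 30.65 = 19.7 g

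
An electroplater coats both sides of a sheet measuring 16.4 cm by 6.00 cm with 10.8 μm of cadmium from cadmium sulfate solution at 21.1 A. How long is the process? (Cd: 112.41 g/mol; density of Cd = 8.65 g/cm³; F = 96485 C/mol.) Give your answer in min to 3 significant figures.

2.49 min

Plated area = 2 × 16.4 × 6.00 = 196.8 cm²
Volume = 196.8 × 10.8×10⁻⁴ cm = 0.2125 cm³
m(Cd) = 0.2125 × 8.65 = 1.838 g
n(Cd) = 1.838 / 112.41 = 0.01635 mol; n(e⁻) = 2 × 0.01635 = 0.03270 mol
Q = 0.03270 × 96485 = 3155 C
t = 3155 / 21.1 = 149.5 s = 2.49 min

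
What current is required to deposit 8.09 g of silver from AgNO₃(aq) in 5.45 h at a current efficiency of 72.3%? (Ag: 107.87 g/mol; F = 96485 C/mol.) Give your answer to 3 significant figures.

0.510 A

n(Ag) = 8.09 / 107.87 = 0.07500 mol
Ag⁺ + e⁻ → Ag, so n(e⁻) = 0.07500 mol
Q = 0.07500 × 96485 / 0.723 = 10010 C
I = Q / t = 10010 / 19620 s = 0.510 A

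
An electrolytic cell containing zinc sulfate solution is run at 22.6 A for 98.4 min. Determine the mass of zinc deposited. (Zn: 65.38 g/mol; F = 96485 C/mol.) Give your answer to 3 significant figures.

45.2 g

Q = 22.6 A × 5904 s = 1.334×10^5 C
Moles of electrons = 1.334×10^5 / 96485 = 1.383 mol
Zn²⁺ + 2e⁻ → Zn, so n(Zn) = 1.383 / 2 = 0.6915 mol
m = 0.6915 × 65.38 = 45.2 g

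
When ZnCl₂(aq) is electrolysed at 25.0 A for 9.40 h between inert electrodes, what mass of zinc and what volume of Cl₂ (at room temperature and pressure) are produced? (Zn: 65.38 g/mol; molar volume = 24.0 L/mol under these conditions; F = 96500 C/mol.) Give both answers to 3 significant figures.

287 g Zn; 105 L Cl₂

Q = 25.0 × 33840 = 8.460×10^5 C; n(e⁻) = 8.460×10^5 / 96500 = 8.767 mol
Cathode: Zn²⁺ + 2e⁻ → Zn → n(Zn) = 8.767/2 = 4.384 mol → 287 g
Anode: 2Cl⁻ → Cl₂ + 2e⁻ → n(Cl₂) = 8.767/2 = 4.384 mol → 105 L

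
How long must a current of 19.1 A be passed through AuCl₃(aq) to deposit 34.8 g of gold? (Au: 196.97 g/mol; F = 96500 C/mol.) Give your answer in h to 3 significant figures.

n(Au) = 34.8 / 196.97 = 0.1767 mol
Au³⁺ + 3e⁻ → Au, so n(e⁻) = 3 × 0.1767 = 0.5301 mol
Q = 0.5301 × 96500 = 51150 C
t = Q / I = 51150 / 19.1 = 2678 s = 0.744 h

0.744 h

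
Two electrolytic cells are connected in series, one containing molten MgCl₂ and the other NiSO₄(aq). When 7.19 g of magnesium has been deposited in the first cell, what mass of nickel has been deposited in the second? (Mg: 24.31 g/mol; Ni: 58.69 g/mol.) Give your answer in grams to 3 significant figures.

n(Mg) = 7.19 / 24.31 = 0.2958 mol
Mg²⁺ + 2e⁻ → Mg, so n(e⁻) = 2 × 0.2958 = 0.5916 mol
The cells are in series, so the same charge (and hence the same n(e⁻) = 0.5916 mol) passes through both.
Ni²⁺ + 2e⁻ → Ni, so n(Ni) = 0.5916 / 2 = 0.2958 mol
m(Ni) = 0.2958 × 58.69 = 17.4 g

17.4 g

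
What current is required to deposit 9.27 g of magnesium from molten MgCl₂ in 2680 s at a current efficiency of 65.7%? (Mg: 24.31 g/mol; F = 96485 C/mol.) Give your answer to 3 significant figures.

41.8 A

n(Mg) = 9.27 / 24.31 = 0.3813 mol
Mg²⁺ + 2e⁻ → Mg, so n(e⁻) = 2 × 0.3813 = 0.7626 mol
Q = 0.7626 × 96485 / 0.657 = 1.120×10^5 C
I = Q / t = 1.120×10^5 / 2680 s = 41.8 A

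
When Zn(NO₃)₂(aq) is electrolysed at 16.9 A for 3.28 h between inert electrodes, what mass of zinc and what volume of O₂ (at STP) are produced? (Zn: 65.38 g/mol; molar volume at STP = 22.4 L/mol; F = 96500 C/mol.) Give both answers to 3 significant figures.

Q = 16.9 × 11808 = 1.996×10^5 C; n(e⁻) = 1.996×10^5 / 96500 = 2.068 mol
Cathode: Zn²⁺ + 2e⁻ → Zn → n(Zn) = 2.068/2 = 1.034 mol → 67.6 g
Anode: 2H₂O → O₂ + 4H⁺ + 4e⁻ → n(O₂) = 2.068/4 = 0.5170 mol → 11.6 L

67.6 g Zn; 11.6 L O₂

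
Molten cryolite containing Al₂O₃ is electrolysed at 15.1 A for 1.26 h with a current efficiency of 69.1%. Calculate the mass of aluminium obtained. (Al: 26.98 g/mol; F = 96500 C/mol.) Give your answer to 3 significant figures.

4.41 g

Q = 15.1 × 4536 = 68490 C
n(e⁻) = 68490 / 96500 = 0.7097 mol
Al³⁺ + 3e⁻ → Al, so theoretical m(Al) = 0.2366 × 26.98 = 6.383 g
Actual mass = 69.1% × 6.383 = 4.41 g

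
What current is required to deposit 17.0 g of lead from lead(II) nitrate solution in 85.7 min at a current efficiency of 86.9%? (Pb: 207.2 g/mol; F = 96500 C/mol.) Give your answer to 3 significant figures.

3.54 A

n(Pb) = 17.0 / 207.2 = 0.08205 mol
Pb²⁺ + 2e⁻ → Pb, so n(e⁻) = 2 × 0.08205 = 0.1641 mol
Q = 0.1641 × 96500 / 0.869 = 18220 C
I = Q / t = 18220 / 5142 s = 3.54 A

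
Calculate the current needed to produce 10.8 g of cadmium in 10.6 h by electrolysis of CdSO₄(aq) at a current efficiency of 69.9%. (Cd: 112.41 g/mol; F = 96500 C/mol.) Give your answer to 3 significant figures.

n(Cd) = 10.8 / 112.41 = 0.09608 mol
Cd²⁺ + 2e⁻ → Cd, so n(e⁻) = 2 × 0.09608 = 0.1922 mol
Q = 0.1922 × 96500 / 0.699 = 26530 C
I = Q / t = 26530 / 38160 s = 0.695 A

0.695 A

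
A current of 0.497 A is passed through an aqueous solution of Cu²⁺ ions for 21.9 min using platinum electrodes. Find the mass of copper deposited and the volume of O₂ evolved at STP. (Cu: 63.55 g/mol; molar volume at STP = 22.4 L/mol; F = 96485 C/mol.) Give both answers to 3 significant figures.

Q = 0.497 × 1314 = 653.1 C; n(e⁻) = 653.1 / 96485 = 0.006769 mol
Cathode: Cu²⁺ + 2e⁻ → Cu → n(Cu) = 0.006769/2 = 0.003385 mol → 0.215 g
Anode: 2H₂O → O₂ + 4H⁺ + 4e⁻ → n(O₂) = 0.006769/4 = 0.001692 mol → 0.0379 L

0.215 g Cu; 0.0379 L O₂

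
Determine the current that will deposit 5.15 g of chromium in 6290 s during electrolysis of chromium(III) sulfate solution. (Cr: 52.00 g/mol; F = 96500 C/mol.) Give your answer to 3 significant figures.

n(Cr) = 5.15 / 52.00 = 0.09904 mol
Cr³⁺ + 3e⁻ → Cr, so n(e⁻) = 3 × 0.09904 = 0.2971 mol
Q = 0.2971 × 96500 = 28670 C
I = Q / t = 28670 / 6290 s = 4.56 A

4.56 A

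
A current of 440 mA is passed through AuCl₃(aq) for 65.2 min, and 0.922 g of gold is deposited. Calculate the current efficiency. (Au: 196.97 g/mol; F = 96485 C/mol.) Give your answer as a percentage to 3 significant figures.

78.7%

Q = 0.440 × 3912 = 1721 C
n(e⁻) = 1721 / 96485 = 0.01784 mol
Au³⁺ + 3e⁻ → Au, so theoretical n(Au) = 0.005947 mol → 1.171 g
Efficiency = 0.922 / 1.171 = 0.7874 = 78.7%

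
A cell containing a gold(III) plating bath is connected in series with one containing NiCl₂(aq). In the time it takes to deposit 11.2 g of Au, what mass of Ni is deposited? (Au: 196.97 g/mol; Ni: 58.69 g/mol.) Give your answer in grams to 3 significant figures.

5.01 g

n(Au) = 11.2 / 196.97 = 0.05686 mol
Au³⁺ + 3e⁻ → Au, so n(e⁻) = 3 × 0.05686 = 0.1706 mol
In series, the same 0.1706 mol of electrons flows through the second cell.
Ni²⁺ + 2e⁻ → Ni, so n(Ni) = 0.1706 / 2 = 0.08530 mol
m(Ni) = 0.08530 × 58.69 = 5.01 g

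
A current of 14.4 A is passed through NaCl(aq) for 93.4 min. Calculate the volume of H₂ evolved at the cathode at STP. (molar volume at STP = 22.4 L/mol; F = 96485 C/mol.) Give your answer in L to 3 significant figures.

Q = 14.4 A × 5604 s = 80700 C
Moles of electrons = 80700 / 96485 = 0.8364 mol
2H⁺ + 2e⁻ → H₂, so n(H₂) = 0.8364 / 2 = 0.4182 mol
V = 0.4182 × 22.4 = 9.368 L

9.37 L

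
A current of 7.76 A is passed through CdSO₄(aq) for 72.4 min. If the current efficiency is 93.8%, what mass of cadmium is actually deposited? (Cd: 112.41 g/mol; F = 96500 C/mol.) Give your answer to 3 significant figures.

18.4 g

Q = 7.76 × 4344 = 33710 C
n(e⁻) = 33710 / 96500 = 0.3493 mol
Cd²⁺ + 2e⁻ → Cd, so theoretical m(Cd) = 0.1747 × 112.41 = 19.64 g
Actual mass = 93.8% × 19.64 = 18.4 g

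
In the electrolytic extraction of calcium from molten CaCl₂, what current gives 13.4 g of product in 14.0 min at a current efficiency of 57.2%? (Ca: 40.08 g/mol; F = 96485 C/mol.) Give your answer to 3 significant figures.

134 A

n(Ca) = 13.4 / 40.08 = 0.3343 mol
Ca²⁺ + 2e⁻ → Ca, so n(e⁻) = 2 × 0.3343 = 0.6686 mol
Q = 0.6686 × 96485 / 0.572 = 1.128×10^5 C
I = Q / t = 1.128×10^5 / 840 s = 134 A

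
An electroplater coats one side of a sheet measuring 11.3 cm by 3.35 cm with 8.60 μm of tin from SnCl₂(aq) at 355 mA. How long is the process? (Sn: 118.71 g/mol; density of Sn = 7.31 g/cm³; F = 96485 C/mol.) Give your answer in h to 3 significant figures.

0.303 h

Plated area = 11.3 × 3.35 = 37.86 cm²
Volume = 37.86 × 8.60×10⁻⁴ cm = 0.03256 cm³
m(Sn) = 0.03256 × 7.31 = 0.2380 g
n(Sn) = 0.2380 / 118.71 = 0.002005 mol; n(e⁻) = 2 × 0.002005 = 0.004010 mol
Q = 0.004010 × 96485 = 386.9 C
t = 386.9 / 0.355 = 1090 s = 0.303 h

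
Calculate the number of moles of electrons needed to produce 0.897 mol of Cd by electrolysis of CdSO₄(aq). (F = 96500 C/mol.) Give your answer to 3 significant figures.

Cd²⁺ + 2e⁻ → Cd, so n(e⁻) = 2 × 0.897 = 1.794 mol

1.79 mol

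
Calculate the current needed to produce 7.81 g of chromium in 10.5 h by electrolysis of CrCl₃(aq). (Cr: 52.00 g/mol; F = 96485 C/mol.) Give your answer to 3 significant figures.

1.15 A

n(Cr) = 7.81 / 52.00 = 0.1502 mol
Cr³⁺ + 3e⁻ → Cr, so n(e⁻) = 3 × 0.1502 = 0.4506 mol
Q = 0.4506 × 96485 = 43480 C
I = Q / t = 43480 / 37800 s = 1.15 A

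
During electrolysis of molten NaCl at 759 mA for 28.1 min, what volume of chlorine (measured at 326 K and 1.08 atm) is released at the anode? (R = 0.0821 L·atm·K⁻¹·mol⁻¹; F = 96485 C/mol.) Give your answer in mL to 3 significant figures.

Q = It = 0.759 × 1686 = 1280 C
Moles of electrons = 1280 / 96485 = 0.01327 mol
2Cl⁻ → Cl₂ + 2e⁻, so n(Cl₂) = 0.01327 / 2 = 0.006635 mol
V = nRT/P = 0.006635 × 0.0821 × 326 / 1.08 = 0.1644 L
= 164 mL

164 mL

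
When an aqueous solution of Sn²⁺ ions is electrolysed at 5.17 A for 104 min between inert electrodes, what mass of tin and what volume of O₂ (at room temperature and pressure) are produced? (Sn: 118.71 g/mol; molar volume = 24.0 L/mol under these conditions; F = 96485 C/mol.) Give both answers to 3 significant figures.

Q = 5.17 × 6240 = 32260 C; n(e⁻) = 32260 / 96485 = 0.3344 mol
Cathode: Sn²⁺ + 2e⁻ → Sn → n(Sn) = 0.3344/2 = 0.1672 mol → 19.8 g
Anode: 2H₂O → O₂ + 4H⁺ + 4e⁻ → n(O₂) = 0.3344/4 = 0.08360 mol → 2.01 L

19.8 g Sn; 2.01 L O₂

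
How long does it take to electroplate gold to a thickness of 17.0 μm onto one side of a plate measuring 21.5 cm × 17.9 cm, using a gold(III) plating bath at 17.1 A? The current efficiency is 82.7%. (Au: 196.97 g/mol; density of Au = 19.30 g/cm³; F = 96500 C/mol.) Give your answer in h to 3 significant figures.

Plated area = 21.5 × 17.9 = 384.9 cm²
Volume = 384.9 × 17.0×10⁻⁴ cm = 0.6543 cm³
m(Au) = 0.6543 × 19.30 = 12.63 g
n(Au) = 12.63 / 196.97 = 0.06412 mol; n(e⁻) = 3 × 0.06412 = 0.1924 mol
Q = 0.1924 × 96500 / 0.827 = 22450 C
t = 22450 / 17.1 = 1313 s = 0.365 h

0.365 h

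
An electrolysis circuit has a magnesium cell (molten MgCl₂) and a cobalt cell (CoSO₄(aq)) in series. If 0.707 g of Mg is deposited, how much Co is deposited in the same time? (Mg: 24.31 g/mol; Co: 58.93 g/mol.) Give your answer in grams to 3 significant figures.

1.71 g

n(Mg) = 0.707 / 24.31 = 0.02908 mol
Mg²⁺ + 2e⁻ → Mg, so n(e⁻) = 2 × 0.02908 = 0.05816 mol
In series, the same 0.05816 mol of electrons flows through the second cell.
Co²⁺ + 2e⁻ → Co, so n(Co) = 0.05816 / 2 = 0.02908 mol
m(Co) = 0.02908 × 58.93 = 1.71 g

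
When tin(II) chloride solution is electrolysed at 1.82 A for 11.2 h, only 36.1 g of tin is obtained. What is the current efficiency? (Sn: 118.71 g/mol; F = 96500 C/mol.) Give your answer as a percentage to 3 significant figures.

Q = 1.82 × 40320 = 73380 C
n(e⁻) = 73380 / 96500 = 0.7604 mol
Sn²⁺ + 2e⁻ → Sn, so theoretical n(Sn) = 0.3802 mol → 45.13 g
Efficiency = 36.1 / 45.13 = 0.7999 = 80.0%

80.0%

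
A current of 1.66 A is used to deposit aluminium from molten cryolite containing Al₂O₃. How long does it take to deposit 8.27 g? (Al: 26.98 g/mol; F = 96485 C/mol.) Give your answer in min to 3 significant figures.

891 min

n(Al) = 8.27 / 26.98 = 0.3065 mol
Al³⁺ + 3e⁻ → Al, so n(e⁻) = 3 × 0.3065 = 0.9195 mol
Q = 0.9195 × 96485 = 88720 C
t = Q / I = 88720 / 1.66 = 53450 s = 891 min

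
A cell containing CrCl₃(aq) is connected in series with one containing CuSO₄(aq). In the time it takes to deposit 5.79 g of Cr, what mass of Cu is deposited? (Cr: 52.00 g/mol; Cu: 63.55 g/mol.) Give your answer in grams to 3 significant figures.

10.6 g

n(Cr) = 5.79 / 52.00 = 0.1113 mol
Cr³⁺ + 3e⁻ → Cr, so n(e⁻) = 3 × 0.1113 = 0.3339 mol
In series, the same 0.3339 mol of electrons flows through the second cell.
Cu²⁺ + 2e⁻ → Cu, so n(Cu) = 0.3339 / 2 = 0.1670 mol
m(Cu) = 0.1670 × 63.55 = 10.6 g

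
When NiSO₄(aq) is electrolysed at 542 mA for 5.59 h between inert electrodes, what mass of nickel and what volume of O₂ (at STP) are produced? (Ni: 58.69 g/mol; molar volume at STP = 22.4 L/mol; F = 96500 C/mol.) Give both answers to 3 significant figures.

3.32 g Ni; 0.633 L O₂

Q = 0.542 × 20124 = 10910 C; n(e⁻) = 10910 / 96500 = 0.1131 mol
Cathode: Ni²⁺ + 2e⁻ → Ni → n(Ni) = 0.1131/2 = 0.05655 mol → 3.32 g
Anode: 2H₂O → O₂ + 4H⁺ + 4e⁻ → n(O₂) = 0.1131/4 = 0.02828 mol → 0.633 L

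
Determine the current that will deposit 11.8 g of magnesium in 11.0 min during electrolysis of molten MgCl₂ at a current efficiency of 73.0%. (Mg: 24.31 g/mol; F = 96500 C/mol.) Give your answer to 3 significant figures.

194 A

n(Mg) = 11.8 / 24.31 = 0.4854 mol
Mg²⁺ + 2e⁻ → Mg, so n(e⁻) = 2 × 0.4854 = 0.9708 mol
Q = 0.9708 × 96500 / 0.730 = 1.283×10^5 C
I = Q / t = 1.283×10^5 / 660 s = 194 A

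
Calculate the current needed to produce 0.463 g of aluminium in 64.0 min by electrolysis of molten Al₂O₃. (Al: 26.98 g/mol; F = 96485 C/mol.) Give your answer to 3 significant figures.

n(Al) = 0.463 / 26.98 = 0.01716 mol
Al³⁺ + 3e⁻ → Al, so n(e⁻) = 3 × 0.01716 = 0.05148 mol
Q = 0.05148 × 96485 = 4967 C
I = Q / t = 4967 / 3840 s = 1.29 A

1.29 A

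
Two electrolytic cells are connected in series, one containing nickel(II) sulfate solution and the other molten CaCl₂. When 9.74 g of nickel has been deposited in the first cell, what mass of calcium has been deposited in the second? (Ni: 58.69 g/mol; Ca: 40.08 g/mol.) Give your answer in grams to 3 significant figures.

6.65 g

n(Ni) = 9.74 / 58.69 = 0.1660 mol
Ni²⁺ + 2e⁻ → Ni, so n(e⁻) = 2 × 0.1660 = 0.3320 mol
In series, the same 0.3320 mol of electrons flows through the second cell.
Ca²⁺ + 2e⁻ → Ca, so n(Ca) = 0.3320 / 2 = 0.1660 mol
m(Ca) = 0.1660 × 40.08 = 6.65 g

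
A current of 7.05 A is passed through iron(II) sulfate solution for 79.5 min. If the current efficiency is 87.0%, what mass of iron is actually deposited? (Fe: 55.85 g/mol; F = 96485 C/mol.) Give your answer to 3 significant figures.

Q = 7.05 × 4770 = 33630 C
n(e⁻) = 33630 / 96485 = 0.3486 mol
Fe²⁺ + 2e⁻ → Fe, so theoretical m(Fe) = 0.1743 × 55.85 = 9.735 g
Actual mass = 87.0% × 9.735 = 8.47 g

8.47 g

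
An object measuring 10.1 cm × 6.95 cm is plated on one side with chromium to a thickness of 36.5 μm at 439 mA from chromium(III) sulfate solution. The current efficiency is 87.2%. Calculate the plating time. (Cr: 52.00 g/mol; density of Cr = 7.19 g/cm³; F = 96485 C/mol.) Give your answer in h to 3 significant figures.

Plated area = 10.1 × 6.95 = 70.20 cm²
Volume = 70.20 × 36.5×10⁻⁴ cm = 0.2562 cm³
m(Cr) = 0.2562 × 7.19 = 1.842 g
n(Cr) = 1.842 / 52.00 = 0.03542 mol; n(e⁻) = 3 × 0.03542 = 0.1063 mol
Q = 0.1063 × 96485 / 0.872 = 11760 C
t = 11760 / 0.439 = 26790 s = 7.44 h

7.44 h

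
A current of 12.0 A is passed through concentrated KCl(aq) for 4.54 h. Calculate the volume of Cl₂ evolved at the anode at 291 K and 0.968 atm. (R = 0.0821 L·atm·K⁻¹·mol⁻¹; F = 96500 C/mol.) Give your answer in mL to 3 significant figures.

Q = 12.0 A × 16344 s = 1.961×10^5 C
Moles of electrons = 1.961×10^5 / 96500 = 2.032 mol
2Cl⁻ → Cl₂ + 2e⁻, so n(Cl₂) = 2.032 / 2 = 1.016 mol
V = nRT/P = 1.016 × 0.0821 × 291 / 0.968 = 25.08 L
= 25100 mL

25100 mL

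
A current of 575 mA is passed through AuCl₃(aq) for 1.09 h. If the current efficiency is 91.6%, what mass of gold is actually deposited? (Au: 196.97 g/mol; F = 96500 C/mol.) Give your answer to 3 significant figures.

1.41 g

Q = 0.575 × 3924 = 2256 C
n(e⁻) = 2256 / 96500 = 0.02338 mol
Au³⁺ + 3e⁻ → Au, so theoretical m(Au) = 0.007793 × 196.97 = 1.535 g
Actual mass = 91.6% × 1.535 = 1.41 g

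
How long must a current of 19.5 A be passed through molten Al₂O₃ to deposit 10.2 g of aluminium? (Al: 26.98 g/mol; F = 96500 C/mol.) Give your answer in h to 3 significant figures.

n(Al) = 10.2 / 26.98 = 0.3781 mol
Al³⁺ + 3e⁻ → Al, so n(e⁻) = 3 × 0.3781 = 1.134 mol
Q = 1.134 × 96500 = 1.094×10^5 C
t = Q / I = 1.094×10^5 / 19.5 = 5610 s = 1.56 h

1.56 h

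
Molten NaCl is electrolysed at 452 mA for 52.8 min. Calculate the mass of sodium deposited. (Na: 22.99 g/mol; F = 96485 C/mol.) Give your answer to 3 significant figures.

Q = It = 0.452 × 3168 = 1432 C
Moles of electrons = 1432 / 96485 = 0.01484 mol
Na⁺ + e⁻ → Na, so n(Na) = 0.01484 mol
m = 0.01484 × 22.99 = 0.341 g

0.341 g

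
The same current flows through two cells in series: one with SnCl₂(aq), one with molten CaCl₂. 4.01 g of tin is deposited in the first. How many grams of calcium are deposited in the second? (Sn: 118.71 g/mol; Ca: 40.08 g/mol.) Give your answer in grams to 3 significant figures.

1.35 g

n(Sn) = 4.01 / 118.71 = 0.03378 mol
Sn²⁺ + 2e⁻ → Sn, so n(e⁻) = 2 × 0.03378 = 0.06756 mol
Same current for the same time ⇒ same n(e⁻) = 0.06756 mol in both cells.
Ca²⁺ + 2e⁻ → Ca, so n(Ca) = 0.06756 / 2 = 0.03378 mol
m(Ca) = 0.03378 × 40.08 = 1.35 g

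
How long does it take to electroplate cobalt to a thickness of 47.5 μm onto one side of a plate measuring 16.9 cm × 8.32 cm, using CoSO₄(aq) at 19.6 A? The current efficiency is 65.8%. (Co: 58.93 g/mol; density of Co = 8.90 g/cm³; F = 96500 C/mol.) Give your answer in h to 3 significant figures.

0.419 h

Plated area = 16.9 × 8.32 = 140.6 cm²
Volume = 140.6 × 47.5×10⁻⁴ cm = 0.6679 cm³
m(Co) = 0.6679 × 8.90 = 5.944 g
n(Co) = 5.944 / 58.93 = 0.1009 mol; n(e⁻) = 2 × 0.1009 = 0.2018 mol
Q = 0.2018 × 96500 / 0.658 = 29600 C
t = 29600 / 19.6 = 1510 s = 0.419 h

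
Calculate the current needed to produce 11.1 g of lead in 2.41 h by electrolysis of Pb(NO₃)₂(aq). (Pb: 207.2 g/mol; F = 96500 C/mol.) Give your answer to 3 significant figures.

n(Pb) = 11.1 / 207.2 = 0.05357 mol
Pb²⁺ + 2e⁻ → Pb, so n(e⁻) = 2 × 0.05357 = 0.1071 mol
Q = 0.1071 × 96500 = 10340 C
I = Q / t = 10340 / 8676 s = 1.19 A

1.19 A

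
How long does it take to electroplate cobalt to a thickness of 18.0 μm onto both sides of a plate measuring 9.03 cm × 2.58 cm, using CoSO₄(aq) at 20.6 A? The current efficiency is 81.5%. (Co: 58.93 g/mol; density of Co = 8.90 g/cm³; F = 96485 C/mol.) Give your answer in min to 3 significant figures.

Plated area = 2 × 9.03 × 2.58 = 46.59 cm²
Volume = 46.59 × 18.0×10⁻⁴ cm = 0.08386 cm³
m(Co) = 0.08386 × 8.90 = 0.7464 g
n(Co) = 0.7464 / 58.93 = 0.01267 mol; n(e⁻) = 2 × 0.01267 = 0.02534 mol
Q = 0.02534 × 96485 / 0.815 = 3000 C
t = 3000 / 20.6 = 145.6 s = 2.43 min

2.43 min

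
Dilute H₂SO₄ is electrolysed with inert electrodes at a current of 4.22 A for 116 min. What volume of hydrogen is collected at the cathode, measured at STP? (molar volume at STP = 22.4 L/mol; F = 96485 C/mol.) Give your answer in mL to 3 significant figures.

3410 mL

Charge passed = 4.22 × 6960 = 29370 C
n(e⁻) = Q/F = 29370/96485 = 0.3044 mol
2H⁺ + 2e⁻ → H₂, so n(H₂) = 0.3044 / 2 = 0.1522 mol
V = 0.1522 × 22.4 = 3.409 L
= 3410 mL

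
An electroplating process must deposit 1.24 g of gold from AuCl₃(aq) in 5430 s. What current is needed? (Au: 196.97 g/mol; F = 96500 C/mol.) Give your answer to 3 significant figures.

0.336 A

n(Au) = 1.24 / 196.97 = 0.006295 mol
Au³⁺ + 3e⁻ → Au, so n(e⁻) = 3 × 0.006295 = 0.01889 mol
Q = 0.01889 × 96500 = 1823 C
I = Q / t = 1823 / 5430 s = 0.336 A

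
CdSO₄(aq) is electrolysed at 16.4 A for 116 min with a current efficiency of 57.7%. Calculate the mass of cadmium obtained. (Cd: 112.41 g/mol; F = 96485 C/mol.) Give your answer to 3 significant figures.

38.4 g

Q = 16.4 × 6960 = 1.141×10^5 C
n(e⁻) = 1.141×10^5 / 96485 = 1.183 mol
Cd²⁺ + 2e⁻ → Cd, so theoretical m(Cd) = 0.5915 × 112.41 = 66.49 g
Actual mass = 57.7% × 66.49 = 38.4 g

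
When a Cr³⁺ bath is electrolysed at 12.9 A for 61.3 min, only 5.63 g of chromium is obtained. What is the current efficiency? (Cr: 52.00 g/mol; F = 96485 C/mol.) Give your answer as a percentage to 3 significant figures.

Q = 12.9 × 3678 = 47450 C
n(e⁻) = 47450 / 96485 = 0.4918 mol
Cr³⁺ + 3e⁻ → Cr, so theoretical n(Cr) = 0.1639 mol → 8.523 g
Efficiency = 5.63 / 8.523 = 0.6606 = 66.1%

66.1%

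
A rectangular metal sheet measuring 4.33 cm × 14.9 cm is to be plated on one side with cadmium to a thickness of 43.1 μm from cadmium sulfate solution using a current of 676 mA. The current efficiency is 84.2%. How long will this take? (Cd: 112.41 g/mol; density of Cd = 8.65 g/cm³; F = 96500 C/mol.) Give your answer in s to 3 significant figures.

7260 s

Plated area = 4.33 × 14.9 = 64.52 cm²
Volume = 64.52 × 43.1×10⁻⁴ cm = 0.2781 cm³
m(Cd) = 0.2781 × 8.65 = 2.406 g
n(Cd) = 2.406 / 112.41 = 0.02140 mol; n(e⁻) = 2 × 0.02140 = 0.04280 mol
Q = 0.04280 × 96500 / 0.842 = 4905 C
t = 4905 / 0.676 = 7256 s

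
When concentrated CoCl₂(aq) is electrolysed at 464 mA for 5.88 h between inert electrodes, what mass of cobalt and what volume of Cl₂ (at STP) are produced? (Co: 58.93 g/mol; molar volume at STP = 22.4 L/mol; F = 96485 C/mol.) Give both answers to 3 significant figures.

Q = 0.464 × 21168 = 9822 C; n(e⁻) = 9822 / 96485 = 0.1018 mol
Cathode: Co²⁺ + 2e⁻ → Co → n(Co) = 0.1018/2 = 0.05090 mol → 3.00 g
Anode: 2Cl⁻ → Cl₂ + 2e⁻ → n(Cl₂) = 0.1018/2 = 0.05090 mol → 1.14 L

3.00 g Co; 1.14 L Cl₂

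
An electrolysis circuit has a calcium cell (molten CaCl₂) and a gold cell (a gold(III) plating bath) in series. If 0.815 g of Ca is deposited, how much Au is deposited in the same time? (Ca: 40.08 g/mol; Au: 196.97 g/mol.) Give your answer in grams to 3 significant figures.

n(Ca) = 0.815 / 40.08 = 0.02033 mol
Ca²⁺ + 2e⁻ → Ca, so n(e⁻) = 2 × 0.02033 = 0.04066 mol
The cells are in series, so the same charge (and hence the same n(e⁻) = 0.04066 mol) passes through both.
Au³⁺ + 3e⁻ → Au, so n(Au) = 0.04066 / 3 = 0.01355 mol
m(Au) = 0.01355 × 196.97 = 2.67 g

2.67 g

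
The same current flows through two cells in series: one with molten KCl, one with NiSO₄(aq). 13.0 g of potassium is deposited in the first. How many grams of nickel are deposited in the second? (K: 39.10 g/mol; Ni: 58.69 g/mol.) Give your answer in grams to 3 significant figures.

n(K) = 13.0 / 39.10 = 0.3325 mol
K⁺ + e⁻ → K, so n(e⁻) = 0.3325 mol
In series, the same 0.3325 mol of electrons flows through the second cell.
Ni²⁺ + 2e⁻ → Ni, so n(Ni) = 0.3325 / 2 = 0.1663 mol
m(Ni) = 0.1663 × 58.69 = 9.76 g

9.76 g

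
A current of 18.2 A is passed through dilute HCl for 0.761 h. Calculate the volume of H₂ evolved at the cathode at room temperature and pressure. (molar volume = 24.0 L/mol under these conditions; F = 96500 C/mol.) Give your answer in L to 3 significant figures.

6.20 L

Q = 18.2 A × 2739.6 s = 49860 C
n(e⁻) = Q/F = 49860/96500 = 0.5167 mol
2H⁺ + 2e⁻ → H₂, so n(H₂) = 0.5167 / 2 = 0.2584 mol
V = 0.2584 × 24.0 = 6.202 L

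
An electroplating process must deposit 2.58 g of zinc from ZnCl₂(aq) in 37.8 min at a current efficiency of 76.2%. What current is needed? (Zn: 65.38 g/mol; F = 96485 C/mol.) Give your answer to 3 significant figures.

n(Zn) = 2.58 / 65.38 = 0.03946 mol
Zn²⁺ + 2e⁻ → Zn, so n(e⁻) = 2 × 0.03946 = 0.07892 mol
Q = 0.07892 × 96485 / 0.762 = 9993 C
I = Q / t = 9993 / 2268 s = 4.41 A

4.41 A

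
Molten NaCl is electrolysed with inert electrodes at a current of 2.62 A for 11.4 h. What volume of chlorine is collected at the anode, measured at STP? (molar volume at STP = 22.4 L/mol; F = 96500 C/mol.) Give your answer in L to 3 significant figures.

12.5 L

Charge passed = 2.62 × 41040 = 1.075×10^5 C
n(e⁻) = 1.075×10^5 / 96500 = 1.114 mol
2Cl⁻ → Cl₂ + 2e⁻, so n(Cl₂) = 1.114 / 2 = 0.5570 mol
V = 0.5570 × 22.4 = 12.48 L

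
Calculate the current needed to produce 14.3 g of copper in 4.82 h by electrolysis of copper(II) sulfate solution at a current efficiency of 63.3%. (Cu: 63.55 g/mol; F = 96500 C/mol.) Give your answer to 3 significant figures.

n(Cu) = 14.3 / 63.55 = 0.2250 mol
Cu²⁺ + 2e⁻ → Cu, so n(e⁻) = 2 × 0.2250 = 0.4500 mol
Q = 0.4500 × 96500 / 0.633 = 68600 C
I = Q / t = 68600 / 17352 s = 3.95 A

3.95 A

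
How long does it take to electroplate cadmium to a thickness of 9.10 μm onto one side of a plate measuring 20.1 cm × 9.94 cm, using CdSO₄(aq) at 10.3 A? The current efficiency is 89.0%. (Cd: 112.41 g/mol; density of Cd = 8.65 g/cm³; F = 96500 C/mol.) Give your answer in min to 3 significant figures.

4.91 min

Plated area = 20.1 × 9.94 = 199.8 cm²
Volume = 199.8 × 9.10×10⁻⁴ cm = 0.1818 cm³
m(Cd) = 0.1818 × 8.65 = 1.573 g
n(Cd) = 1.573 / 112.41 = 0.01399 mol; n(e⁻) = 2 × 0.01399 = 0.02798 mol
Q = 0.02798 × 96500 / 0.890 = 3034 C
t = 3034 / 10.3 = 294.6 s = 4.91 min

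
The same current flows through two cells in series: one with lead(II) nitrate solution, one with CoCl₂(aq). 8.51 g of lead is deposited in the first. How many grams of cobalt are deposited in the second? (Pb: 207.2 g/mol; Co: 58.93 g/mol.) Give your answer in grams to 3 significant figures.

n(Pb) = 8.51 / 207.2 = 0.04107 mol
Pb²⁺ + 2e⁻ → Pb, so n(e⁻) = 2 × 0.04107 = 0.08214 mol
Since the cells are in series, n(e⁻) in the Co cell is also 0.08214 mol.
Co²⁺ + 2e⁻ → Co, so n(Co) = 0.08214 / 2 = 0.04107 mol
m(Co) = 0.04107 × 58.93 = 2.42 g

2.42 g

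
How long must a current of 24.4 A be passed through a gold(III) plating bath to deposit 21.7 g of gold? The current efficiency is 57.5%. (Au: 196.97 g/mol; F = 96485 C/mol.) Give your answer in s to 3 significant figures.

2270 s

n(Au) = 21.7 / 196.97 = 0.1102 mol
Au³⁺ + 3e⁻ → Au, so n(e⁻) = 3 × 0.1102 = 0.3306 mol
Q = 0.3306 × 96485 / 0.575 = 55470 C
t = Q / I = 55470 / 24.4 = 2273 s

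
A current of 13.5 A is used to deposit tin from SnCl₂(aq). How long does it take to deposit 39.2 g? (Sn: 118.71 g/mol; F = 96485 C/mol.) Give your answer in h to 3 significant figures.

n(Sn) = 39.2 / 118.71 = 0.3302 mol
Sn²⁺ + 2e⁻ → Sn, so n(e⁻) = 2 × 0.3302 = 0.6604 mol
Q = 0.6604 × 96485 = 63720 C
t = Q / I = 63720 / 13.5 = 4720 s = 1.31 h

1.31 h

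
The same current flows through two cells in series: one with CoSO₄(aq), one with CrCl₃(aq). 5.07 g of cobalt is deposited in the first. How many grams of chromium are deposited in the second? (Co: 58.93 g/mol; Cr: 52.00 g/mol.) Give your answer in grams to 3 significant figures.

n(Co) = 5.07 / 58.93 = 0.08603 mol
Co²⁺ + 2e⁻ → Co, so n(e⁻) = 2 × 0.08603 = 0.1721 mol
The cells are in series, so the same charge (and hence the same n(e⁻) = 0.1721 mol) passes through both.
Cr³⁺ + 3e⁻ → Cr, so n(Cr) = 0.1721 / 3 = 0.05737 mol
m(Cr) = 0.05737 × 52.00 = 2.98 g

2.98 g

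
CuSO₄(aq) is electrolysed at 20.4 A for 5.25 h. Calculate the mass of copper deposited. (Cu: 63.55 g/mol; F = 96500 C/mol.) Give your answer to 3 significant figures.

Charge passed = 20.4 × 18900 = 3.856×10^5 C
Moles of electrons = 3.856×10^5 / 96500 = 3.996 mol
Cu²⁺ + 2e⁻ → Cu, so n(Cu) = 3.996 / 2 = 1.998 mol
m = 1.998 × 63.55 = 127 g

127 g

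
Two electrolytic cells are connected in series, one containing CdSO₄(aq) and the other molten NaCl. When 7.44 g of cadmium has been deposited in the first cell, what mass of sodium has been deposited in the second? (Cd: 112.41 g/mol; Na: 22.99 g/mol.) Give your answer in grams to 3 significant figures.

3.04 g

n(Cd) = 7.44 / 112.41 = 0.06619 mol
Cd²⁺ + 2e⁻ → Cd, so n(e⁻) = 2 × 0.06619 = 0.1324 mol
Since the cells are in series, n(e⁻) in the Na cell is also 0.1324 mol.
Na⁺ + e⁻ → Na, so n(Na) = 0.1324 mol
m(Na) = 0.1324 × 22.99 = 3.04 g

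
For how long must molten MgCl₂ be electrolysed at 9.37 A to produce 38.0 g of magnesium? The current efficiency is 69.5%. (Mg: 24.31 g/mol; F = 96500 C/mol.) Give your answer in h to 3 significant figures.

n(Mg) = 38.0 / 24.31 = 1.563 mol
Mg²⁺ + 2e⁻ → Mg, so n(e⁻) = 2 × 1.563 = 3.126 mol
Q = 3.126 × 96500 / 0.695 = 4.340×10^5 C
t = Q / I = 4.340×10^5 / 9.37 = 46320 s = 12.9 h

12.9 h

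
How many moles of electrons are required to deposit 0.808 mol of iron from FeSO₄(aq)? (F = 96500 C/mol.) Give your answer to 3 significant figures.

Fe²⁺ + 2e⁻ → Fe, so n(e⁻) = 2 × 0.808 = 1.616 mol

1.62 mol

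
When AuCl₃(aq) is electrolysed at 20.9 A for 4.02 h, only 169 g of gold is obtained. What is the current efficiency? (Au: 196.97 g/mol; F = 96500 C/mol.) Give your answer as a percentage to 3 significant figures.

82.1%

Q = 20.9 × 14472 = 3.025×10^5 C
n(e⁻) = 3.025×10^5 / 96500 = 3.135 mol
Au³⁺ + 3e⁻ → Au, so theoretical n(Au) = 1.045 mol → 205.8 g
Efficiency = 169 / 205.8 = 0.8212 = 82.1%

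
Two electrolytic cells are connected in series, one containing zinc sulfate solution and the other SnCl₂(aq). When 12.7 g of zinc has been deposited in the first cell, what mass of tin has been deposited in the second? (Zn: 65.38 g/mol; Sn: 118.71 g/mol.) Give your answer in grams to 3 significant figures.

23.1 g

n(Zn) = 12.7 / 65.38 = 0.1942 mol
Zn²⁺ + 2e⁻ → Zn, so n(e⁻) = 2 × 0.1942 = 0.3884 mol
Since the cells are in series, n(e⁻) in the Sn cell is also 0.3884 mol.
Sn²⁺ + 2e⁻ → Sn, so n(Sn) = 0.3884 / 2 = 0.1942 mol
m(Sn) = 0.1942 × 118.71 = 23.1 g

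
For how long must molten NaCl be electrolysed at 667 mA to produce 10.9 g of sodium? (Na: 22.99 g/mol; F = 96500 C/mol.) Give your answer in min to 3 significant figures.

1140 min

n(Na) = 10.9 / 22.99 = 0.4741 mol
Na⁺ + e⁻ → Na, so n(e⁻) = 0.4741 mol
Q = 0.4741 × 96500 = 45750 C
t = Q / I = 45750 / 0.667 = 68590 s = 1140 min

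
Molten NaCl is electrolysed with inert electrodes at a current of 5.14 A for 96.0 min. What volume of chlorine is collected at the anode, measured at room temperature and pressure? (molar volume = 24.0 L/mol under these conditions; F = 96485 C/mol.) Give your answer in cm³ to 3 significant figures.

Charge passed = 5.14 × 5760 = 29610 C
n(e⁻) = Q/F = 29610/96485 = 0.3069 mol
2Cl⁻ → Cl₂ + 2e⁻, so n(Cl₂) = 0.3069 / 2 = 0.1535 mol
V = 0.1535 × 24.0 = 3.684 L
= 3680 cm³

3680 cm³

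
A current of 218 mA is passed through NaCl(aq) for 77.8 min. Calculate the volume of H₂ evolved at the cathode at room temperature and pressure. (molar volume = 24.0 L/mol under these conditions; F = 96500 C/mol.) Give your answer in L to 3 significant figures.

Q = 0.218 A × 4668 s = 1018 C
n(e⁻) = 1018 / 96500 = 0.01055 mol
2H⁺ + 2e⁻ → H₂, so n(H₂) = 0.01055 / 2 = 0.005275 mol
V = 0.005275 × 24.0 = 0.1266 L

0.127 L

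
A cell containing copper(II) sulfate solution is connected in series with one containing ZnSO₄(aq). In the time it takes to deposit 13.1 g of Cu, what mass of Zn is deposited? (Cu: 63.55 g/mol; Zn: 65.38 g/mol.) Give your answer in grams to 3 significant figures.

13.5 g

n(Cu) = 13.1 / 63.55 = 0.2061 mol
Cu²⁺ + 2e⁻ → Cu, so n(e⁻) = 2 × 0.2061 = 0.4122 mol
The cells are in series, so the same charge (and hence the same n(e⁻) = 0.4122 mol) passes through both.
Zn²⁺ + 2e⁻ → Zn, so n(Zn) = 0.4122 / 2 = 0.2061 mol
m(Zn) = 0.2061 × 65.38 = 13.5 g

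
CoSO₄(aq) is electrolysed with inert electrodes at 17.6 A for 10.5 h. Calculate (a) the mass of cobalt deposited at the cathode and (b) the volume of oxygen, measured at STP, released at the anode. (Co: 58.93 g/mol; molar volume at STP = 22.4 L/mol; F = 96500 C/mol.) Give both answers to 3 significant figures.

203 g Co; 38.6 L O₂

Q = 17.6 × 37800 = 6.653×10^5 C; n(e⁻) = 6.653×10^5 / 96500 = 6.894 mol
Cathode: Co²⁺ + 2e⁻ → Co → n(Co) = 6.894/2 = 3.447 mol → 203 g
Anode: 2H₂O → O₂ + 4H⁺ + 4e⁻ → n(O₂) = 6.894/4 = 1.724 mol → 38.6 L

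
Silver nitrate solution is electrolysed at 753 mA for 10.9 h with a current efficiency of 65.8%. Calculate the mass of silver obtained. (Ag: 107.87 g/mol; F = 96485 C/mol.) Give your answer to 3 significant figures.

Q = 0.753 × 39240 = 29550 C
n(e⁻) = 29550 / 96485 = 0.3063 mol
Ag⁺ + e⁻ → Ag, so theoretical m(Ag) = 0.3063 × 107.87 = 33.04 g
Actual mass = 65.8% × 33.04 = 21.7 g

21.7 g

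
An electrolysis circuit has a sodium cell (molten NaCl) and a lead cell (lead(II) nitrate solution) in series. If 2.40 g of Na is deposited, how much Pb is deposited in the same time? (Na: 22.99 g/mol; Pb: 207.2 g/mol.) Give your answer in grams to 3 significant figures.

n(Na) = 2.40 / 22.99 = 0.1044 mol
Na⁺ + e⁻ → Na, so n(e⁻) = 0.1044 mol
In series, the same 0.1044 mol of electrons flows through the second cell.
Pb²⁺ + 2e⁻ → Pb, so n(Pb) = 0.1044 / 2 = 0.05220 mol
m(Pb) = 0.05220 × 207.2 = 10.8 g

10.8 g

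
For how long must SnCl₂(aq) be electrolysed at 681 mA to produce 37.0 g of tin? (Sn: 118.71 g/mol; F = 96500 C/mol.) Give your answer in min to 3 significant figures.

n(Sn) = 37.0 / 118.71 = 0.3117 mol
Sn²⁺ + 2e⁻ → Sn, so n(e⁻) = 2 × 0.3117 = 0.6234 mol
Q = 0.6234 × 96500 = 60160 C
t = Q / I = 60160 / 0.681 = 88340 s = 1470 min

1470 min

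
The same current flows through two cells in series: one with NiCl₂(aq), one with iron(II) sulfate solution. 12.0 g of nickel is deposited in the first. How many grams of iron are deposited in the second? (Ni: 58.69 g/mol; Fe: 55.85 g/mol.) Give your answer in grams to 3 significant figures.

n(Ni) = 12.0 / 58.69 = 0.2045 mol
Ni²⁺ + 2e⁻ → Ni, so n(e⁻) = 2 × 0.2045 = 0.4090 mol
In series, the same 0.4090 mol of electrons flows through the second cell.
Fe²⁺ + 2e⁻ → Fe, so n(Fe) = 0.4090 / 2 = 0.2045 mol
m(Fe) = 0.2045 × 55.85 = 11.4 g

11.4 g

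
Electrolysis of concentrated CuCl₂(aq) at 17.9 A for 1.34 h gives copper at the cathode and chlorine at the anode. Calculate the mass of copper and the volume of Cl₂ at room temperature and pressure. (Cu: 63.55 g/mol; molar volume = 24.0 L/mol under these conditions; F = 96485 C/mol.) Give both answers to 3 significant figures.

28.4 g Cu; 10.7 L Cl₂

Q = 17.9 × 4824 = 86350 C; n(e⁻) = 86350 / 96485 = 0.8950 mol
Cathode: Cu²⁺ + 2e⁻ → Cu → n(Cu) = 0.8950/2 = 0.4475 mol → 28.4 g
Anode: 2Cl⁻ → Cl₂ + 2e⁻ → n(Cl₂) = 0.8950/2 = 0.4475 mol → 10.7 L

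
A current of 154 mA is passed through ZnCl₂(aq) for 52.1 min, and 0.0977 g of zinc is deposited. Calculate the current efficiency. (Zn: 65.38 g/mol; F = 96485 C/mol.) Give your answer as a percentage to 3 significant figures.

59.9%

Q = 0.154 × 3126 = 481.4 C
n(e⁻) = 481.4 / 96485 = 0.004989 mol
Zn²⁺ + 2e⁻ → Zn, so theoretical n(Zn) = 0.002495 mol → 0.1631 g
Efficiency = 0.0977 / 0.1631 = 0.5990 = 59.9%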